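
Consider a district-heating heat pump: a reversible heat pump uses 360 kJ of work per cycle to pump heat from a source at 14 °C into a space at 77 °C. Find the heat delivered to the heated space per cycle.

Q_H ≈ 2000 kJ

T_H = 77 °C → 77 + 273.15 = 350.15 K.
T_C = 14 °C → 14 + 273.15 = 287.15 K.
COP_HP = T_H/(T_H − T_C) = 350.15/63.00 = 5.5579.
Q_H = COP_HP · W = 5.5579 × 360 = 2000 kJ.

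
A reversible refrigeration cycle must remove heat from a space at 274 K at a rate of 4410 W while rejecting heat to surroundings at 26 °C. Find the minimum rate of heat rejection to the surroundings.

Q̇_H ≈ 4810 W

T_H = 26 °C → 26 + 273.15 = 299.15 K.
For a reversible cycle Q_H/Q_C = T_H/T_C, so Q_H = Q_C·T_H/T_C = 4410 × 299.15/274.00 = 4810 W.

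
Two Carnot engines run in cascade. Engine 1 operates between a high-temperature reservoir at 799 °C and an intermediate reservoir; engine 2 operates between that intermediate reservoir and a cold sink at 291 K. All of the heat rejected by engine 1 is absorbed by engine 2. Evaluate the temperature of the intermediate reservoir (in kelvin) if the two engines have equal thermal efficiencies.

T_H = 799 °C → 799 + 273.15 = 1072.15 K.
Equal efficiencies require 1 − T_m/T_H = 1 − T_C/T_m, i.e. T_m/T_H = T_C/T_m, so T_m = √(T_H·T_C) = √(1072.15 × 291.00) = 558.6 K.

T_m ≈ 558.6 K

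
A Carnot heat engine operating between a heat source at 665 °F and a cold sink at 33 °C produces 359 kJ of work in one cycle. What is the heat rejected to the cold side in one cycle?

Q_C ≈ 345 kJ

T_H = 665 °F → (665 − 32) × 5/9 = 351.67 °C = 624.82 K.
T_C = 33 °C → 33 + 273.15 = 306.15 K.
Since the cycle is reversible, η = 1 − T_C/T_H = 1 − 306.15/624.82 = 0.5100.
Since Q_C/Q_H = T_C/T_H and Q_H = W/η, Q_C = W·T_C/(T_H − T_C) = 359 × 306.15/318.67 = 345 kJ.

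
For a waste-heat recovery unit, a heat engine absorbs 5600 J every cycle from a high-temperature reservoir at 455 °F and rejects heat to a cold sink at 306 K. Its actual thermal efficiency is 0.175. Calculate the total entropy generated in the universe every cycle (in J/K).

T_H = 455 °F → (455 − 32) × 5/9 = 235.00 °C = 508.15 K.
W = η·Q_H = 0.175 × 5600 = 980.0 J, so Q_C = Q_H − W = 4620 J.
Entropy balance on the reservoirs: −Q_H/T_H = -11.02 J/K, +Q_C/T_C = 15.10 J/K.
ΔS_univ = −Q_H/T_H + Q_C/T_C = 4.078 J/K (> 0, since η = 0.175 < η_Carnot = 0.398).

ΔS_univ ≈ 4.078 J/K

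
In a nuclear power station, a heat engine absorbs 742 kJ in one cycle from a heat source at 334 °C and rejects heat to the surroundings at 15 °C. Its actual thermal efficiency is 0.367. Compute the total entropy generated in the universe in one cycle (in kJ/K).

ΔS_univ ≈ 0.4079 kJ/K

T_H = 334 °C → 334 + 273.15 = 607.15 K.
T_C = 15 °C → 15 + 273.15 = 288.15 K.
W = η·Q_H = 0.367 × 742 = 272.3 kJ, so Q_C = Q_H − W = 469.7 kJ.
The hot reservoir loses entropy Q_H/T_H = 742/607.15 = 1.222 kJ/K; the cold reservoir gains Q_C/T_C = 469.7/288.15 = 1.630 kJ/K.
ΔS_univ = −Q_H/T_H + Q_C/T_C = 0.4079 kJ/K (> 0, since η = 0.367 < η_Carnot = 0.525).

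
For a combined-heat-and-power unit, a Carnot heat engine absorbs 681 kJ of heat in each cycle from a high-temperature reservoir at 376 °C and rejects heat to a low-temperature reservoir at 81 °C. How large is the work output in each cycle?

W ≈ 309.5 kJ

T_H = 376 °C → 376 + 273.15 = 649.15 K.
T_C = 81 °C → 81 + 273.15 = 354.15 K.
The Carnot efficiency is η = 1 − T_C/T_H = 1 − 354.15/649.15 = 0.4544.
W = η·Q_H = 0.4544 × 681 = 309.5 kJ.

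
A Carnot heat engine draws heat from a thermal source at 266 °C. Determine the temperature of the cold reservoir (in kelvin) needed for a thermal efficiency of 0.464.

T_H = 266 °C → 266 + 273.15 = 539.15 K.
From η = 1 − T_C/T_H, T_C = T_H·(1 − η) = 539.15 × (1 − 0.464) = 289 K.

T_C ≈ 289 K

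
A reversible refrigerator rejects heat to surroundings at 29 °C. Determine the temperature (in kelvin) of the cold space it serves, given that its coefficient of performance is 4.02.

T_C ≈ 242.0 K

T_H = 29 °C → 29 + 273.15 = 302.15 K.
COP_R = T_C/(T_H − T_C) ⇒ T_C = T_H·COP_R/(1 + COP_R) = 302.15 × 4.02/(1 + 4.02) = 242.0 K.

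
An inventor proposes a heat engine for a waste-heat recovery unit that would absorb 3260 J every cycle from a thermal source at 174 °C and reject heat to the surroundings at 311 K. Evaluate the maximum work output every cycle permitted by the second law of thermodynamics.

T_H = 174 °C → 174 + 273.15 = 447.15 K.
The second-law ceiling is the Carnot efficiency, η_max = 1 − T_C/T_H = 1 − 311.00/447.15 = 0.3045.
W_max = η_max · Q_H = 0.3045 × 3260 = 993 J.

W_max ≈ 993 J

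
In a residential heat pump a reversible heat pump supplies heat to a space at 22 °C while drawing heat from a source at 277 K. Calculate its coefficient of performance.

COP_HP ≈ 16.3

T_H = 22 °C → 22 + 273.15 = 295.15 K.
For a reversible heat pump, COP_HP = T_H/(T_H − T_C) = 295.15/(295.15 − 277.00) = 16.3.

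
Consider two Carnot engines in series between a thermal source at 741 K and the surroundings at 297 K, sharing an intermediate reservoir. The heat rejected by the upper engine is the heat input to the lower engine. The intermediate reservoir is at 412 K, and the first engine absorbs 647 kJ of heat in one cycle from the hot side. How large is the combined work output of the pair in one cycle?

Two reversible stages in series are equivalent to a single Carnot engine between T_H and T_C, so η_total = 1 − T_C/T_H = 1 − 297.00/741.00 = 0.5992.
W_total = η_total · Q_H = 0.5992 × 647 = 387.7 kJ.

W_total ≈ 387.7 kJ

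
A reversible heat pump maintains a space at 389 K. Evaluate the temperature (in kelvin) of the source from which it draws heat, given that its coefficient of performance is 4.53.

COP_HP = T_H/(T_H − T_C) ⇒ T_C = T_H·(COP_HP − 1)/COP_HP = 389.00 × (4.53 − 1)/4.53 = 303.1 K.

T_C ≈ 303.1 K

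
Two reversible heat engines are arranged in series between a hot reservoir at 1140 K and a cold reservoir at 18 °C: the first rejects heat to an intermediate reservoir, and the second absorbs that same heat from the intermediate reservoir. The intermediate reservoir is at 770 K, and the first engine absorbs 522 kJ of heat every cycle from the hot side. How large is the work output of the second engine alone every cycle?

W₂ ≈ 219 kJ

T_C = 18 °C → 18 + 273.15 = 291.15 K.
Heat entering the second stage: Q_m = Q_H·(T_m/T_H) = 522 × 770.00/1140.00 = 353 kJ.
Second-stage efficiency η₂ = 1 − T_C/T_m = 1 − 291.15/770.00 = 0.6219, so W₂ = η₂·Q_m = 219 kJ.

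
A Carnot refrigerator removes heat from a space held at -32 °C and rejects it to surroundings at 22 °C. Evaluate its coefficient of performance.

COP_R ≈ 4.47

T_H = 22 °C → 22 + 273.15 = 295.15 K.
T_C = -32 °C → -32 + 273.15 = 241.15 K.
COP_R = T_C/(T_H − T_C) = 241.15/(295.15 − 241.15) = 4.47.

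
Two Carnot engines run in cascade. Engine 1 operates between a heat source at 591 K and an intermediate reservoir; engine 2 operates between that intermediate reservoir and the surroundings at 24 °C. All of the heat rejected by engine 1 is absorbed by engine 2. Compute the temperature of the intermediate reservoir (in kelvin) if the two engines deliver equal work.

T_C = 24 °C → 24 + 273.15 = 297.15 K.
For reversible stages Q_m = Q_H·(T_m/T_H). Setting W₁ = Q_H(1 − T_m/T_H) equal to W₂ = Q_m(1 − T_C/T_m) = Q_H·(T_m − T_C)/T_H gives T_H − T_m = T_m − T_C, so T_m = (T_H + T_C)/2 = (591.00 + 297.15)/2 = 444.1 K.

T_m ≈ 444.1 K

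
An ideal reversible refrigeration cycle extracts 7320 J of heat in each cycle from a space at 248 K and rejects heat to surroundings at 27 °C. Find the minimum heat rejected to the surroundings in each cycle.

T_H = 27 °C → 27 + 273.15 = 300.15 K.
For a reversible cycle Q_H/Q_C = T_H/T_C, so Q_H = Q_C·T_H/T_C = 7320 × 300.15/248.00 = 8860 J.

Q_H ≈ 8860 J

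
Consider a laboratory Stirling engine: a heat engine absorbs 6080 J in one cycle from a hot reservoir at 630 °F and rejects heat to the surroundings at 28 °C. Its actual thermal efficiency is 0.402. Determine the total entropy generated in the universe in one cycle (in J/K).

T_H = 630 °F → (630 − 32) × 5/9 = 332.22 °C = 605.37 K.
T_C = 28 °C → 28 + 273.15 = 301.15 K.
W = η·Q_H = 0.402 × 6080 = 2444 J, so Q_C = Q_H − W = 3636 J.
Entropy balance on the reservoirs: −Q_H/T_H = -10.04 J/K, +Q_C/T_C = 12.07 J/K.
ΔS_univ = −Q_H/T_H + Q_C/T_C = 2.030 J/K (> 0, since η = 0.402 < η_Carnot = 0.503).

ΔS_univ ≈ 2.030 J/K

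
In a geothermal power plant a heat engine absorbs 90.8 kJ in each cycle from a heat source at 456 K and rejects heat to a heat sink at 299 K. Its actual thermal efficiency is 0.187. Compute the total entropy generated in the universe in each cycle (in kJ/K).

ΔS_univ ≈ 0.0478 kJ/K

W = η·Q_H = 0.187 × 90.8 = 16.98 kJ, so Q_C = Q_H − W = 73.82 kJ.
Reservoir entropy changes: ΔS_H = −Q_H/T_H = −90.8/456.00 = -0.1991 kJ/K and ΔS_C = +Q_C/T_C = 73.82/299.00 = 0.2469 kJ/K.
ΔS_univ = −Q_H/T_H + Q_C/T_C = 0.0478 kJ/K (> 0, since η = 0.187 < η_Carnot = 0.344).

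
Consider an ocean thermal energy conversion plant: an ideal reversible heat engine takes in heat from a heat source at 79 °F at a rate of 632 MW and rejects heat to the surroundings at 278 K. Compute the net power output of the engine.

T_H = 79 °F → (79 − 32) × 5/9 = 26.11 °C = 299.26 K.
The Carnot efficiency is η = 1 − T_C/T_H = 1 − 278.00/299.26 = 0.0710.
W = η·Q_H = 0.0710 × 632 = 44.9 MW.

Ẇ ≈ 44.9 MW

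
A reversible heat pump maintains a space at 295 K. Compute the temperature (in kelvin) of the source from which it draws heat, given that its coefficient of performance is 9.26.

COP_HP = T_H/(T_H − T_C) ⇒ T_C = T_H·(COP_HP − 1)/COP_HP = 295.00 × (9.26 − 1)/9.26 = 263 K.

T_C ≈ 263 K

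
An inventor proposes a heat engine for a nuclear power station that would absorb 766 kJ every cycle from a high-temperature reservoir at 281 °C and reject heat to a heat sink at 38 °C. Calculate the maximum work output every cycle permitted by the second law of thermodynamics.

T_H = 281 °C → 281 + 273.15 = 554.15 K.
T_C = 38 °C → 38 + 273.15 = 311.15 K.
No engine can exceed the Carnot limit: η_max = 1 − T_C/T_H = 1 − 311.15/554.15 = 0.4385.
W_max = η_max · Q_H = 0.4385 × 766 = 336 kJ.

W_max ≈ 336 kJ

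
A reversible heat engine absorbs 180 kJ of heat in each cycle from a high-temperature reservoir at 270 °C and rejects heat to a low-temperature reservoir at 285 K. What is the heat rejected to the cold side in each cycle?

Q_C ≈ 94.4 kJ

T_H = 270 °C → 270 + 273.15 = 543.15 K.
Since the cycle is reversible, η = 1 − T_C/T_H = 1 − 285.00/543.15 = 0.4753.
For a reversible cycle Q_C/Q_H = T_C/T_H, so Q_C = 180 × 285.00/543.15 = 94.4 kJ.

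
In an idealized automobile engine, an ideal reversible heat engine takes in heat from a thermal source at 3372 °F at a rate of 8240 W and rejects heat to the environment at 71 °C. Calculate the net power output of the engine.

T_H = 3372 °F → (3372 − 32) × 5/9 = 1855.56 °C = 2128.71 K.
T_C = 71 °C → 71 + 273.15 = 344.15 K.
Since the cycle is reversible, η = 1 − T_C/T_H = 1 − 344.15/2128.71 = 0.8383.
W = η·Q_H = 0.8383 × 8240 = 6910 W.

Ẇ ≈ 6910 W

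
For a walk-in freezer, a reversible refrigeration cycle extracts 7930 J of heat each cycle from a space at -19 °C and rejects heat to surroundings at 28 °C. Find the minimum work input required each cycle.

T_H = 28 °C → 28 + 273.15 = 301.15 K.
T_C = -19 °C → -19 + 273.15 = 254.15 K.
COP_R = T_C/(T_H − T_C) = 254.15/47.00 = 5.4074.
W = Q_C/COP_R = 7930/5.4074 = 1470 J.

W_in ≈ 1470 J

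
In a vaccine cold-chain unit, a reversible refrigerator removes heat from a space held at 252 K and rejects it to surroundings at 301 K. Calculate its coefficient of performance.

COP_R ≈ 5.14

The reversible coefficient of performance is COP_R = T_C/(T_H − T_C) = 252.00/(301.00 − 252.00) = 5.14.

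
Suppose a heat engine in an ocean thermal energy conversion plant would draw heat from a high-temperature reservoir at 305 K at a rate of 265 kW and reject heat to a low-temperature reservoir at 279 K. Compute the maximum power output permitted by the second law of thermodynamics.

Ẇ_max ≈ 22.6 kW

No engine can exceed the Carnot limit: η_max = 1 − T_C/T_H = 1 − 279.00/305.00 = 0.0852.
W_max = η_max · Q_H = 0.0852 × 265 = 22.6 kW.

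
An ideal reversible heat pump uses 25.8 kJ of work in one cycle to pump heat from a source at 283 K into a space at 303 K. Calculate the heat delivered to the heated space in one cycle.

Q_H ≈ 391 kJ

For a reversible heat pump, COP_HP = T_H/(T_H − T_C) = 303.00/20.00 = 15.1500.
Q_H = COP_HP · W = 15.1500 × 25.8 = 391 kJ.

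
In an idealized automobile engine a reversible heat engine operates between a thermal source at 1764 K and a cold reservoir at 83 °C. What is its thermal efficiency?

T_C = 83 °C → 83 + 273.15 = 356.15 K.
For a reversible engine, η = 1 − T_C/T_H = 1 − 356.15/1764.00 = 0.7981.

η ≈ 0.7981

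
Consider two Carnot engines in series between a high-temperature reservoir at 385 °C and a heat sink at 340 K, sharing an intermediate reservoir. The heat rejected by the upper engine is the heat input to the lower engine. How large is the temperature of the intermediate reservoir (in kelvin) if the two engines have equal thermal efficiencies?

T_H = 385 °C → 385 + 273.15 = 658.15 K.
Equal efficiencies require 1 − T_m/T_H = 1 − T_C/T_m, i.e. T_m/T_H = T_C/T_m, so T_m = √(T_H·T_C) = √(658.15 × 340.00) = 473 K.

T_m ≈ 473 K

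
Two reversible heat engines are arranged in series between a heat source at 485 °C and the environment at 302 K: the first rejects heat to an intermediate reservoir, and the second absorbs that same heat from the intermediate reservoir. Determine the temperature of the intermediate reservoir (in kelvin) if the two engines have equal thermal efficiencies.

T_H = 485 °C → 485 + 273.15 = 758.15 K.
Equal efficiencies require 1 − T_m/T_H = 1 − T_C/T_m, i.e. T_m/T_H = T_C/T_m, so T_m = √(T_H·T_C) = √(758.15 × 302.00) = 478 K.

T_m ≈ 478 K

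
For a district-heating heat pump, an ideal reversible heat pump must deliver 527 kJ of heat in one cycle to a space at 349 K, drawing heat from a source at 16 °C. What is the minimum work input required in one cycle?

T_C = 16 °C → 16 + 273.15 = 289.15 K.
For a reversible heat pump, COP_HP = T_H/(T_H − T_C) = 349.00/59.85 = 5.8312.
W = Q_H/COP_HP = 527/5.8312 = 90.38 kJ.

W_in ≈ 90.38 kJ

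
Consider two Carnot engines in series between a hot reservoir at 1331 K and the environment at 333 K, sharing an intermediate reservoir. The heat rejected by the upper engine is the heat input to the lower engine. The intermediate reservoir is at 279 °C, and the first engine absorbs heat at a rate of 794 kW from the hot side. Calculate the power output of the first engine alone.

Ẇ₁ ≈ 464.6 kW

T_m = 279 °C → 279 + 273.15 = 552.15 K.
First-stage efficiency η₁ = 1 − T_m/T_H = 1 − 552.15/1331.00 = 0.5852.
W₁ = η₁·Q_H = 0.5852 × 794 = 464.6 kW.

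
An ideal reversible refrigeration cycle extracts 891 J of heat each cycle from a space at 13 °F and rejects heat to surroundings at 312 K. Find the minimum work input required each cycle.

T_C = 13 °F → (13 − 32) × 5/9 = -10.56 °C = 262.59 K.
The reversible coefficient of performance is COP_R = T_C/(T_H − T_C) = 262.59/49.41 = 5.3151.
W = Q_C/COP_R = 891/5.3151 = 168 J.

W_in ≈ 168 J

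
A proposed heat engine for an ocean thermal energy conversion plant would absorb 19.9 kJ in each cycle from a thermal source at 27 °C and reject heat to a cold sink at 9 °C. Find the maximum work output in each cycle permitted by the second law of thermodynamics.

W_max ≈ 1.19 kJ

T_H = 27 °C → 27 + 273.15 = 300.15 K.
T_C = 9 °C → 9 + 273.15 = 282.15 K.
The second-law ceiling is the Carnot efficiency, η_max = 1 − T_C/T_H = 1 − 282.15/300.15 = 0.0600.
W_max = η_max · Q_H = 0.0600 × 19.9 = 1.19 kJ.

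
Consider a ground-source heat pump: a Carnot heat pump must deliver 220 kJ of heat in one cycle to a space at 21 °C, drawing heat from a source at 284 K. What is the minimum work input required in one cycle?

T_H = 21 °C → 21 + 273.15 = 294.15 K.
The Carnot heat-pump COP is COP_HP = T_H/(T_H − T_C) = 294.15/10.15 = 28.9803.
W = Q_H/COP_HP = 220/28.9803 = 7.59 kJ.

W_in ≈ 7.59 kJ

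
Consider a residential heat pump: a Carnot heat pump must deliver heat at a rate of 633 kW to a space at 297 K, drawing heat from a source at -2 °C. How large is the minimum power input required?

Ẇ_in ≈ 55.1 kW

T_C = -2 °C → -2 + 273.15 = 271.15 K.
COP_HP = T_H/(T_H − T_C) = 297.00/25.85 = 11.4894.
W = Q_H/COP_HP = 633/11.4894 = 55.1 kW.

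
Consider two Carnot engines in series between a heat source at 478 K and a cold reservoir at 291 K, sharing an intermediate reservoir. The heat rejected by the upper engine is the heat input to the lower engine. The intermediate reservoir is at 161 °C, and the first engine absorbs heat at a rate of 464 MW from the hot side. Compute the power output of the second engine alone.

Ẇ₂ ≈ 139.0 MW

T_m = 161 °C → 161 + 273.15 = 434.15 K.
Heat entering the second stage: Q_m = Q_H·(T_m/T_H) = 464 × 434.15/478.00 = 421.4 MW.
Second-stage efficiency η₂ = 1 − T_C/T_m = 1 − 291.00/434.15 = 0.3297, so W₂ = η₂·Q_m = 139.0 MW.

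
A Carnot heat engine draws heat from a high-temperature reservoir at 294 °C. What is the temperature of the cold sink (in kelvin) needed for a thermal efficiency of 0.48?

T_C ≈ 295 K

T_H = 294 °C → 294 + 273.15 = 567.15 K.
From η = 1 − T_C/T_H, T_C = T_H·(1 − η) = 567.15 × (1 − 0.48) = 295 K.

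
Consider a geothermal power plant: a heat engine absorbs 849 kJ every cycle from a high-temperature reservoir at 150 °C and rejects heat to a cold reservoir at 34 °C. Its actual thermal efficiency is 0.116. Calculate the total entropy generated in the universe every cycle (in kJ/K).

T_H = 150 °C → 150 + 273.15 = 423.15 K.
T_C = 34 °C → 34 + 273.15 = 307.15 K.
W = η·Q_H = 0.116 × 849 = 98.48 kJ, so Q_C = Q_H − W = 750.5 kJ.
The hot reservoir loses entropy Q_H/T_H = 849/423.15 = 2.006 kJ/K; the cold reservoir gains Q_C/T_C = 750.5/307.15 = 2.443 kJ/K.
ΔS_univ = −Q_H/T_H + Q_C/T_C = 0.437 kJ/K (> 0, since η = 0.116 < η_Carnot = 0.274).

ΔS_univ ≈ 0.437 kJ/K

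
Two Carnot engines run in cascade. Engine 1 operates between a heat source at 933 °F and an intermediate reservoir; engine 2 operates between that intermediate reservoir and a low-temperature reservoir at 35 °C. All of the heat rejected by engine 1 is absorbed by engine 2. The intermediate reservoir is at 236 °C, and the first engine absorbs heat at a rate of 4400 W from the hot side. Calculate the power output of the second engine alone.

T_H = 933 °F → (933 − 32) × 5/9 = 500.56 °C = 773.71 K.
T_C = 35 °C → 35 + 273.15 = 308.15 K.
T_m = 236 °C → 236 + 273.15 = 509.15 K.
Heat entering the second stage: Q_m = Q_H·(T_m/T_H) = 4400 × 509.15/773.71 = 2900 W.
Second-stage efficiency η₂ = 1 − T_C/T_m = 1 − 308.15/509.15 = 0.3948, so W₂ = η₂·Q_m = 1140 W.

Ẇ₂ ≈ 1140 W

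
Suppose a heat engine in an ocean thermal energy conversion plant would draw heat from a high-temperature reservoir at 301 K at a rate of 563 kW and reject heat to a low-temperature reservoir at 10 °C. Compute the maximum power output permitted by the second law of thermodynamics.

T_C = 10 °C → 10 + 273.15 = 283.15 K.
The upper bound on efficiency is η_max = 1 − T_C/T_H = 1 − 283.15/301.00 = 0.0593.
W_max = η_max · Q_H = 0.0593 × 563 = 33.4 kW.

Ẇ_max ≈ 33.4 kW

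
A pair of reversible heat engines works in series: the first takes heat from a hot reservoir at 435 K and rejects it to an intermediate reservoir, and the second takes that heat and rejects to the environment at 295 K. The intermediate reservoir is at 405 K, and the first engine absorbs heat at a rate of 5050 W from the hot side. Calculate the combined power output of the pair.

Two reversible stages in series are equivalent to a single Carnot engine between T_H and T_C, so η_total = 1 − T_C/T_H = 1 − 295.00/435.00 = 0.3218.
W_total = η_total · Q_H = 0.3218 × 5050 = 1630 W.

Ẇ_total ≈ 1630 W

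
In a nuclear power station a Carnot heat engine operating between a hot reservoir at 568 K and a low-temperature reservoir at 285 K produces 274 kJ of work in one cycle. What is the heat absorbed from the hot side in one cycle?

Q_H ≈ 550 kJ

η_rev = 1 − T_C/T_H = 1 − 285.00/568.00 = 0.4982.
Q_H = W/η = 274/0.4982 = 550 kJ.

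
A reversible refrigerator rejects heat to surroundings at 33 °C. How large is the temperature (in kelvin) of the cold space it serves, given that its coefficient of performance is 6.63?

T_H = 33 °C → 33 + 273.15 = 306.15 K.
COP_R = T_C/(T_H − T_C) ⇒ T_C = T_H·COP_R/(1 + COP_R) = 306.15 × 6.63/(1 + 6.63) = 266.0 K.

T_C ≈ 266.0 K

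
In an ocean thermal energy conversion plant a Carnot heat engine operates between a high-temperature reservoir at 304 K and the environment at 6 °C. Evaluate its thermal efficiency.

η ≈ 0.08174

T_C = 6 °C → 6 + 273.15 = 279.15 K.
For a reversible engine, η = 1 − T_C/T_H = 1 − 279.15/304.00 = 0.08174.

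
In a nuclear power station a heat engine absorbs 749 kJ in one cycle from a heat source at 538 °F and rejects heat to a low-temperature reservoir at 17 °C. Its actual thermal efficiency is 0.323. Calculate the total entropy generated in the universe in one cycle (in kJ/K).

T_H = 538 °F → (538 − 32) × 5/9 = 281.11 °C = 554.26 K.
T_C = 17 °C → 17 + 273.15 = 290.15 K.
W = η·Q_H = 0.323 × 749 = 241.9 kJ, so Q_C = Q_H − W = 507.1 kJ.
Entropy balance on the reservoirs: −Q_H/T_H = -1.351 kJ/K, +Q_C/T_C = 1.748 kJ/K.
ΔS_univ = −Q_H/T_H + Q_C/T_C = 0.396 kJ/K (> 0, since η = 0.323 < η_Carnot = 0.477).

ΔS_univ ≈ 0.396 kJ/K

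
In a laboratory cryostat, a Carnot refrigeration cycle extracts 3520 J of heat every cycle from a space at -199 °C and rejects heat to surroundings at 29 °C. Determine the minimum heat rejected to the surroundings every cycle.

Q_H ≈ 14300 J

T_H = 29 °C → 29 + 273.15 = 302.15 K.
T_C = -199 °C → -199 + 273.15 = 74.15 K.
For a reversible cycle Q_H/Q_C = T_H/T_C, so Q_H = Q_C·T_H/T_C = 3520 × 302.15/74.15 = 14300 J.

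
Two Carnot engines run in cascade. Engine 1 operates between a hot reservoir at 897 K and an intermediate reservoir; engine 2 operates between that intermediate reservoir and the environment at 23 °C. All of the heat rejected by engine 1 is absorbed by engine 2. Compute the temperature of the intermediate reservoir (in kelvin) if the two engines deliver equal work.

T_m ≈ 597 K

T_C = 23 °C → 23 + 273.15 = 296.15 K.
For reversible stages Q_m = Q_H·(T_m/T_H). Setting W₁ = Q_H(1 − T_m/T_H) equal to W₂ = Q_m(1 − T_C/T_m) = Q_H·(T_m − T_C)/T_H gives T_H − T_m = T_m − T_C, so T_m = (T_H + T_C)/2 = (897.00 + 296.15)/2 = 597 K.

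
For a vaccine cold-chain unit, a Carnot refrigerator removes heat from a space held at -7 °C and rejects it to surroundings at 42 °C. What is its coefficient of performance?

COP_R ≈ 5.43

T_H = 42 °C → 42 + 273.15 = 315.15 K.
T_C = -7 °C → -7 + 273.15 = 266.15 K.
Carnot COP: COP_R = T_C/(T_H − T_C) = 266.15/(315.15 − 266.15) = 5.43.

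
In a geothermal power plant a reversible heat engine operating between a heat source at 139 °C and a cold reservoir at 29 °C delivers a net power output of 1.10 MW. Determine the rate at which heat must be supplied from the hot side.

T_H = 139 °C → 139 + 273.15 = 412.15 K.
T_C = 29 °C → 29 + 273.15 = 302.15 K.
For a reversible engine, η = 1 − T_C/T_H = 1 − 302.15/412.15 = 0.2669.
Q_H = W/η = 1.10/0.2669 = 4.12 MW.

Q̇_H ≈ 4.12 MW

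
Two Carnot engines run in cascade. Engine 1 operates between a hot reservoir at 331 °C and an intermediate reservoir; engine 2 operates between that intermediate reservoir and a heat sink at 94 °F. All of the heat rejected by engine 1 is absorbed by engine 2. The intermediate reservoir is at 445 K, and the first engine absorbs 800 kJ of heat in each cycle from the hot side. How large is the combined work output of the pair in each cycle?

T_H = 331 °C → 331 + 273.15 = 604.15 K.
T_C = 94 °F → (94 − 32) × 5/9 = 34.44 °C = 307.59 K.
Two reversible stages in series are equivalent to a single Carnot engine between T_H and T_C, so η_total = 1 − T_C/T_H = 1 − 307.59/604.15 = 0.4909.
W_total = η_total · Q_H = 0.4909 × 800 = 392.7 kJ.

W_total ≈ 392.7 kJ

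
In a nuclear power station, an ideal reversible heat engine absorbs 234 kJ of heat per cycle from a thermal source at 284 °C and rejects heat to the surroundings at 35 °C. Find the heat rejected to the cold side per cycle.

Q_C ≈ 129 kJ

T_H = 284 °C → 284 + 273.15 = 557.15 K.
T_C = 35 °C → 35 + 273.15 = 308.15 K.
η_rev = 1 − T_C/T_H = 1 − 308.15/557.15 = 0.4469.
For a reversible cycle Q_C/Q_H = T_C/T_H, so Q_C = 234 × 308.15/557.15 = 129 kJ.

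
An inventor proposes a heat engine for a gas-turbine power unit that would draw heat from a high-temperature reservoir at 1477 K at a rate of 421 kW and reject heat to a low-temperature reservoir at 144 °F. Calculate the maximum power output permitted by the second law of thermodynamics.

Ẇ_max ≈ 325.4 kW

T_C = 144 °F → (144 − 32) × 5/9 = 62.22 °C = 335.37 K.
The upper bound on efficiency is η_max = 1 − T_C/T_H = 1 − 335.37/1477.00 = 0.7729.
W_max = η_max · Q_H = 0.7729 × 421 = 325.4 kW.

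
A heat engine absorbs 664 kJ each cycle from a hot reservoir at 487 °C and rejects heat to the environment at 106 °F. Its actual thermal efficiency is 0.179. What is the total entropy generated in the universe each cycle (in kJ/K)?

T_H = 487 °C → 487 + 273.15 = 760.15 K.
T_C = 106 °F → (106 − 32) × 5/9 = 41.11 °C = 314.26 K.
W = η·Q_H = 0.179 × 664 = 118.9 kJ, so Q_C = Q_H − W = 545.1 kJ.
The hot reservoir loses entropy Q_H/T_H = 664/760.15 = 0.8735 kJ/K; the cold reservoir gains Q_C/T_C = 545.1/314.26 = 1.735 kJ/K.
ΔS_univ = −Q_H/T_H + Q_C/T_C = 0.861 kJ/K (> 0, since η = 0.179 < η_Carnot = 0.587).

ΔS_univ ≈ 0.861 kJ/K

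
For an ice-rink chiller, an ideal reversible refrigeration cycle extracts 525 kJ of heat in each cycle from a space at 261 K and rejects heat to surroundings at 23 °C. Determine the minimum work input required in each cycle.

W_in ≈ 70.7 kJ

T_H = 23 °C → 23 + 273.15 = 296.15 K.
Carnot COP: COP_R = T_C/(T_H − T_C) = 261.00/35.15 = 7.4253.
W = Q_C/COP_R = 525/7.4253 = 70.7 kJ.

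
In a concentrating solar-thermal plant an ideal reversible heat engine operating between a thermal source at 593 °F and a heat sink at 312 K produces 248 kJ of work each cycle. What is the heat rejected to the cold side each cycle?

T_H = 593 °F → (593 − 32) × 5/9 = 311.67 °C = 584.82 K.
For a reversible engine, η = 1 − T_C/T_H = 1 − 312.00/584.82 = 0.4665.
Since Q_C/Q_H = T_C/T_H and Q_H = W/η, Q_C = W·T_C/(T_H − T_C) = 248 × 312.00/272.82 = 283.6 kJ.

Q_C ≈ 283.6 kJ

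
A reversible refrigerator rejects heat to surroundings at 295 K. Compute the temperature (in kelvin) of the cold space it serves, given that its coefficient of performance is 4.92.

COP_R = T_C/(T_H − T_C) ⇒ T_C = T_H·COP_R/(1 + COP_R) = 295.00 × 4.92/(1 + 4.92) = 245 K.

T_C ≈ 245 K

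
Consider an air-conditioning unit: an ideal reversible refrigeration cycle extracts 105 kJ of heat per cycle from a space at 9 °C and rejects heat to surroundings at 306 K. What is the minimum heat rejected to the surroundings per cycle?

T_C = 9 °C → 9 + 273.15 = 282.15 K.
For a reversible cycle Q_H/Q_C = T_H/T_C, so Q_H = Q_C·T_H/T_C = 105 × 306.00/282.15 = 114 kJ.

Q_H ≈ 114 kJ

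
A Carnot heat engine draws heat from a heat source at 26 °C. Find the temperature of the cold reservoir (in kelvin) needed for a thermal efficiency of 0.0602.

T_H = 26 °C → 26 + 273.15 = 299.15 K.
From η = 1 − T_C/T_H, T_C = T_H·(1 − η) = 299.15 × (1 − 0.0602) = 281 K.

T_C ≈ 281 K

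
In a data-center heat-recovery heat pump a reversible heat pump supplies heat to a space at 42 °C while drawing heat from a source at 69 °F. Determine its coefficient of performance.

T_H = 42 °C → 42 + 273.15 = 315.15 K.
T_C = 69 °F → (69 − 32) × 5/9 = 20.56 °C = 293.71 K.
For a reversible heat pump, COP_HP = T_H/(T_H − T_C) = 315.15/(315.15 − 293.71) = 14.7.

COP_HP ≈ 14.7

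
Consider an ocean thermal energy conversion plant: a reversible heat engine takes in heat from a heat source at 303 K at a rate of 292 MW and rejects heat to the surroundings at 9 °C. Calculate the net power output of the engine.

T_C = 9 °C → 9 + 273.15 = 282.15 K.
The Carnot efficiency is η = 1 − T_C/T_H = 1 − 282.15/303.00 = 0.0688.
W = η·Q_H = 0.0688 × 292 = 20.1 MW.

Ẇ ≈ 20.1 MW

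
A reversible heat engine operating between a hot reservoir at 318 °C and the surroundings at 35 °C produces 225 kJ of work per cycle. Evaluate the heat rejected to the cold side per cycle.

T_H = 318 °C → 318 + 273.15 = 591.15 K.
T_C = 35 °C → 35 + 273.15 = 308.15 K.
η_rev = 1 − T_C/T_H = 1 − 308.15/591.15 = 0.4787.
Since Q_C/Q_H = T_C/T_H and Q_H = W/η, Q_C = W·T_C/(T_H − T_C) = 225 × 308.15/283.00 = 245.0 kJ.

Q_C ≈ 245.0 kJ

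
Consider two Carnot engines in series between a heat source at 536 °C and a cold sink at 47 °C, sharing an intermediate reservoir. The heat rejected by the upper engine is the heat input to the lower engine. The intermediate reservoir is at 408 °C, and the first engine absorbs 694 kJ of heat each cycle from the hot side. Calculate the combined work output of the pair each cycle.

W_total ≈ 419 kJ

T_H = 536 °C → 536 + 273.15 = 809.15 K.
T_C = 47 °C → 47 + 273.15 = 320.15 K.
Two reversible stages in series are equivalent to a single Carnot engine between T_H and T_C, so η_total = 1 − T_C/T_H = 1 − 320.15/809.15 = 0.6043.
W_total = η_total · Q_H = 0.6043 × 694 = 419 kJ.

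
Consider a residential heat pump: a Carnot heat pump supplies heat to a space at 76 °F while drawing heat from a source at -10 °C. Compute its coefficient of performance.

COP_HP ≈ 8.640

T_H = 76 °F → (76 − 32) × 5/9 = 24.44 °C = 297.59 K.
T_C = -10 °C → -10 + 273.15 = 263.15 K.
For a reversible heat pump, COP_HP = T_H/(T_H − T_C) = 297.59/(297.59 − 263.15) = 8.640.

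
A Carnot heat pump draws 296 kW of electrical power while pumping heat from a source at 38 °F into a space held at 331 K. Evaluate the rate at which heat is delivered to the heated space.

Q̇_H ≈ 1797 kW

T_C = 38 °F → (38 − 32) × 5/9 = 3.33 °C = 276.48 K.
Reversible heating COP: COP_HP = T_H/(T_H − T_C) = 331.00/54.52 = 6.0715.
Q_H = COP_HP · W = 6.0715 × 296 = 1797 kW.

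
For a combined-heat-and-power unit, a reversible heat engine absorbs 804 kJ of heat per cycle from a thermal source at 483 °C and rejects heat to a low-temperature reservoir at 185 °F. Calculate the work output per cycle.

T_H = 483 °C → 483 + 273.15 = 756.15 K.
T_C = 185 °F → (185 − 32) × 5/9 = 85.00 °C = 358.15 K.
Carnot efficiency: η = 1 − T_C/T_H = 1 − 358.15/756.15 = 0.5264.
W = η·Q_H = 0.5264 × 804 = 423.2 kJ.

W ≈ 423.2 kJ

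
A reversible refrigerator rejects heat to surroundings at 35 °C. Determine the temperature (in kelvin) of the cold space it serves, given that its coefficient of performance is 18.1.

T_H = 35 °C → 35 + 273.15 = 308.15 K.
COP_R = T_C/(T_H − T_C) ⇒ T_C = T_H·COP_R/(1 + COP_R) = 308.15 × 18.1/(1 + 18.1) = 292 K.

T_C ≈ 292 K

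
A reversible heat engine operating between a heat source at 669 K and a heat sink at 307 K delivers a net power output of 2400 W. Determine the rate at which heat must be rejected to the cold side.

Q̇_C ≈ 2035 W

η_rev = 1 − T_C/T_H = 1 − 307.00/669.00 = 0.5411.
Since Q_C/Q_H = T_C/T_H and Q_H = W/η, Q_C = W·T_C/(T_H − T_C) = 2400 × 307.00/362.00 = 2035 W.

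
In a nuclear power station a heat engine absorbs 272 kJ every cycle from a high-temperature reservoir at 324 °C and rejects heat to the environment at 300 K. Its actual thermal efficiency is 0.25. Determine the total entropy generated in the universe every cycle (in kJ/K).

ΔS_univ ≈ 0.225 kJ/K

T_H = 324 °C → 324 + 273.15 = 597.15 K.
W = η·Q_H = 0.25 × 272 = 68.00 kJ, so Q_C = Q_H − W = 204.0 kJ.
Entropy balance on the reservoirs: −Q_H/T_H = -0.4555 kJ/K, +Q_C/T_C = 0.6800 kJ/K.
ΔS_univ = −Q_H/T_H + Q_C/T_C = 0.225 kJ/K (> 0, since η = 0.25 < η_Carnot = 0.498).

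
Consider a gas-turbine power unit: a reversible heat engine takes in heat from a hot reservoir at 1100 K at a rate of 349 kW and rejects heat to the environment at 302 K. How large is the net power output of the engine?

For a reversible engine, η = 1 − T_C/T_H = 1 − 302.00/1100.00 = 0.7255.
W = η·Q_H = 0.7255 × 349 = 253.2 kW.

Ẇ ≈ 253.2 kW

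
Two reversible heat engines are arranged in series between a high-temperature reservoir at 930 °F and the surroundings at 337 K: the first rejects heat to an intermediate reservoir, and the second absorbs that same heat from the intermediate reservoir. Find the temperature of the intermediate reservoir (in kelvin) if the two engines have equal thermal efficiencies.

T_H = 930 °F → (930 − 32) × 5/9 = 498.89 °C = 772.04 K.
Equal efficiencies require 1 − T_m/T_H = 1 − T_C/T_m, i.e. T_m/T_H = T_C/T_m, so T_m = √(T_H·T_C) = √(772.04 × 337.00) = 510 K.

T_m ≈ 510 K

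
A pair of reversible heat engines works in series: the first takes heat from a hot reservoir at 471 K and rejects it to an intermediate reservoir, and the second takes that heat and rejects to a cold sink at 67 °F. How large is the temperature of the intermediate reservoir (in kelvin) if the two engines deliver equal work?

T_m ≈ 382 K

T_C = 67 °F → (67 − 32) × 5/9 = 19.44 °C = 292.59 K.
For reversible stages Q_m = Q_H·(T_m/T_H). Setting W₁ = Q_H(1 − T_m/T_H) equal to W₂ = Q_m(1 − T_C/T_m) = Q_H·(T_m − T_C)/T_H gives T_H − T_m = T_m − T_C, so T_m = (T_H + T_C)/2 = (471.00 + 292.59)/2 = 382 K.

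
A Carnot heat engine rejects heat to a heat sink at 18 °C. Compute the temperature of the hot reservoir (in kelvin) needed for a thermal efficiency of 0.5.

T_H ≈ 582.3 K

T_C = 18 °C → 18 + 273.15 = 291.15 K.
From η = 1 − T_C/T_H, solving for T_H gives T_H = T_C/(1 − η) = 291.15/(1 − 0.5) = 582.3 K.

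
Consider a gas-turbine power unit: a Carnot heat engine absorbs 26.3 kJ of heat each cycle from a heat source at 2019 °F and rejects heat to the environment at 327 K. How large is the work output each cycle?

T_H = 2019 °F → (2019 − 32) × 5/9 = 1103.89 °C = 1377.04 K.
Since the cycle is reversible, η = 1 − T_C/T_H = 1 − 327.00/1377.04 = 0.7625.
W = η·Q_H = 0.7625 × 26.3 = 20.1 kJ.

W ≈ 20.1 kJ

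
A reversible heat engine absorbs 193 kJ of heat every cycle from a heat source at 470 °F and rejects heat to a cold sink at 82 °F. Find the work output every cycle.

T_H = 470 °F → (470 − 32) × 5/9 = 243.33 °C = 516.48 K.
T_C = 82 °F → (82 − 32) × 5/9 = 27.78 °C = 300.93 K.
For a reversible engine, η = 1 − T_C/T_H = 1 − 300.93/516.48 = 0.4174.
W = η·Q_H = 0.4174 × 193 = 80.5 kJ.

W ≈ 80.5 kJ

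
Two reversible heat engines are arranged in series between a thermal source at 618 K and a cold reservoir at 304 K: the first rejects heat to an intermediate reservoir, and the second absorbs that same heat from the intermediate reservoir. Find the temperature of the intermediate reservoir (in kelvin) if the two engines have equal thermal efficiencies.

T_m ≈ 433 K

Equal efficiencies require 1 − T_m/T_H = 1 − T_C/T_m, i.e. T_m/T_H = T_C/T_m, so T_m = √(T_H·T_C) = √(618.00 × 304.00) = 433 K.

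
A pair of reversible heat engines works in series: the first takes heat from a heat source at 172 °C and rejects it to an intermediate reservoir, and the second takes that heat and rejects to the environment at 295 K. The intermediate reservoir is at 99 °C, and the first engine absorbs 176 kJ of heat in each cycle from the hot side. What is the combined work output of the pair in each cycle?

W_total ≈ 59.37 kJ

T_H = 172 °C → 172 + 273.15 = 445.15 K.
Two reversible stages in series are equivalent to a single Carnot engine between T_H and T_C, so η_total = 1 − T_C/T_H = 1 − 295.00/445.15 = 0.3373.
W_total = η_total · Q_H = 0.3373 × 176 = 59.37 kJ.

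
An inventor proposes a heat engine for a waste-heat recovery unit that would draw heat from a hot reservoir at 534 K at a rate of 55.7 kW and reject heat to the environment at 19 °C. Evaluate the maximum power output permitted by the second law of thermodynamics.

T_C = 19 °C → 19 + 273.15 = 292.15 K.
No engine can exceed the Carnot limit: η_max = 1 − T_C/T_H = 1 − 292.15/534.00 = 0.4529.
W_max = η_max · Q_H = 0.4529 × 55.7 = 25.2 kW.

Ẇ_max ≈ 25.2 kW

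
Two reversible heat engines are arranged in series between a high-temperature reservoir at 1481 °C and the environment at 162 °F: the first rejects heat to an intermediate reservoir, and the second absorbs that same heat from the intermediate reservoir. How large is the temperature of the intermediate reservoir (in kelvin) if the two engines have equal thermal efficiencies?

T_H = 1481 °C → 1481 + 273.15 = 1754.15 K.
T_C = 162 °F → (162 − 32) × 5/9 = 72.22 °C = 345.37 K.
Equal efficiencies require 1 − T_m/T_H = 1 − T_C/T_m, i.e. T_m/T_H = T_C/T_m, so T_m = √(T_H·T_C) = √(1754.15 × 345.37) = 778 K.

T_m ≈ 778 K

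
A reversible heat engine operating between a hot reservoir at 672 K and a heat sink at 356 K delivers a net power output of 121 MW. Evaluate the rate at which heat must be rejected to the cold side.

The Carnot efficiency is η = 1 − T_C/T_H = 1 − 356.00/672.00 = 0.4702.
Since Q_C/Q_H = T_C/T_H and Q_H = W/η, Q_C = W·T_C/(T_H − T_C) = 121 × 356.00/316.00 = 136.3 MW.

Q̇_C ≈ 136.3 MW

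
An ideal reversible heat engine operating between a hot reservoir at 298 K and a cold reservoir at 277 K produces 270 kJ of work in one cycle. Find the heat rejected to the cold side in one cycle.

Q_C ≈ 3560 kJ

The Carnot efficiency is η = 1 − T_C/T_H = 1 − 277.00/298.00 = 0.0705.
Since Q_C/Q_H = T_C/T_H and Q_H = W/η, Q_C = W·T_C/(T_H − T_C) = 270 × 277.00/21.00 = 3560 kJ.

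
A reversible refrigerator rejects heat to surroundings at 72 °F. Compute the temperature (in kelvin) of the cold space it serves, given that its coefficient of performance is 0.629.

T_H = 72 °F → (72 − 32) × 5/9 = 22.22 °C = 295.37 K.
COP_R = T_C/(T_H − T_C) ⇒ T_C = T_H·COP_R/(1 + COP_R) = 295.37 × 0.629/(1 + 0.629) = 114 K.

T_C ≈ 114 K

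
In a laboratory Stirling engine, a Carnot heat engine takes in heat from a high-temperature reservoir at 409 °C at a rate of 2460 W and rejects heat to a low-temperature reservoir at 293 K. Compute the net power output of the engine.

Ẇ ≈ 1400 W

T_H = 409 °C → 409 + 273.15 = 682.15 K.
For a reversible engine, η = 1 − T_C/T_H = 1 − 293.00/682.15 = 0.5705.
W = η·Q_H = 0.5705 × 2460 = 1400 W.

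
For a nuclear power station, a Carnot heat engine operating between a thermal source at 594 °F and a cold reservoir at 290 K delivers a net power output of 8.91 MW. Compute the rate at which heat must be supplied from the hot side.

T_H = 594 °F → (594 − 32) × 5/9 = 312.22 °C = 585.37 K.
Carnot efficiency: η = 1 − T_C/T_H = 1 − 290.00/585.37 = 0.5046.
Q_H = W/η = 8.91/0.5046 = 17.7 MW.

Q̇_H ≈ 17.7 MW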